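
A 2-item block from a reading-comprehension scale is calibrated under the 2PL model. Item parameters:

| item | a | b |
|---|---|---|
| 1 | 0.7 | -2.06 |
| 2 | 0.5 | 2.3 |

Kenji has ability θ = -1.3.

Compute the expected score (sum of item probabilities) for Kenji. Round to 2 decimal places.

P(θ) = 1 / (1 + exp(−a(θ − b)))
P_1 = 1/(1+e^{-0.5320}) = 0.6299
P_2 = 1/(1+e^{1.8000}) = 0.1419
E[score] = 0.6299 + 0.1419 = 0.7718

0.77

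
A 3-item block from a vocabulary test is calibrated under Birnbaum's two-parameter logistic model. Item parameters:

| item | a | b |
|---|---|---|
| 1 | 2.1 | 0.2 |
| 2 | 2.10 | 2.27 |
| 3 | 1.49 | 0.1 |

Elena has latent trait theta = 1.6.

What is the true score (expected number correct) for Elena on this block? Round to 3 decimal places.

2.050

P(theta) = 1 / (1 + exp(−a(theta − b)))
P_1 = 1/(1+e^{-2.9400}) = 0.9498
P_2 = 1/(1+e^{1.4070}) = 0.1967
P_3 = 1/(1+e^{-2.2350}) = 0.9033
E[score] = 0.9498 + 0.1967 + 0.9033 = 2.0498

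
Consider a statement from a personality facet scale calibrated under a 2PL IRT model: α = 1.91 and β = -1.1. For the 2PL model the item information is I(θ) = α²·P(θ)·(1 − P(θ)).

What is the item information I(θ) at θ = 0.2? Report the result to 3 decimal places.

0.259

P = 1/(1+e^{-2.4830}) = 0.9229
P(1−P) = 0.9229 × 0.0771 = 0.0711
I = α² × P(1−P) = 1.91² × 0.0711 = 0.25945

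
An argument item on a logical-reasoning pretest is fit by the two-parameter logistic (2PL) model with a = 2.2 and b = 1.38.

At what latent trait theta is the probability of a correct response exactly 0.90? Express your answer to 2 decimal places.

2.38

P(theta) = 1 / (1 + exp(−a(theta − b)))
logit = ln(0.9000/0.1000) = 2.1972
theta = b + logit/(a) = 1.38 + 2.1972/2.2000 = 2.3787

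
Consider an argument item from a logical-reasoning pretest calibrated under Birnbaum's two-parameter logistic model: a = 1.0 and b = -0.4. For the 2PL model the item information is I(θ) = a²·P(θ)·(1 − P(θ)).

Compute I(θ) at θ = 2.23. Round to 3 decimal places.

0.063

P = 1/(1+e^{-2.6300}) = 0.9328
P(1−P) = 0.9328 × 0.0672 = 0.0627
I = a² × P(1−P) = 1.0² × 0.0627 = 0.06271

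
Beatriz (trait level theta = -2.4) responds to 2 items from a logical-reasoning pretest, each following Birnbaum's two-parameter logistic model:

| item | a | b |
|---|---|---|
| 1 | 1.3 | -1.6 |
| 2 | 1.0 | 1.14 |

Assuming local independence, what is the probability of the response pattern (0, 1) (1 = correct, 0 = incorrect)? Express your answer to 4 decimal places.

0.0208

P(theta) = 1 / (1 + exp(−a(theta − b)))
P_1 = 1/(1+e^{1.0400}) = 0.2611
P_2 = 1/(1+e^{3.5400}) = 0.0282
L = (1−P_1) × P_2 = 0.7389 × 0.0282 = 0.02083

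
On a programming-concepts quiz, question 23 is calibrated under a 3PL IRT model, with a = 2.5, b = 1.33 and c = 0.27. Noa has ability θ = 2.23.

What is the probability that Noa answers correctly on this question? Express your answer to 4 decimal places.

P(θ) = c + (1 − c) · 1 / (1 + exp(−a(θ − b)))
Exponent: 2.5 × (2.23 − 1.33) = 2.2500
1/(1 + e^{-2.2500}) = 0.9047
P = 0.27 + 0.73 × 0.9047 = 0.9304

0.9304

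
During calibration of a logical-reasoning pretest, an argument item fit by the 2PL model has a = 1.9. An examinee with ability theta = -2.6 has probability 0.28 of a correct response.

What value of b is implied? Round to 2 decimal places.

-2.10

P(theta) = 1 / (1 + exp(−a(theta − b)))
logit(0.28) = ln(0.28/0.72) = -0.9445
b = theta − logit/(a) = -2.6 − (-0.9445)/1.9000 = -2.1029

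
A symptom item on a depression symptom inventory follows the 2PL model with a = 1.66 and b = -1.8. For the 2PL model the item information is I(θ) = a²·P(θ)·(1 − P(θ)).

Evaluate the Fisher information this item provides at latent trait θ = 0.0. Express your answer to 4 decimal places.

0.1258

P = 1/(1+e^{-2.9880}) = 0.9520
P(1−P) = 0.9520 × 0.0480 = 0.0457
I = a² × P(1−P) = 1.66² × 0.0457 = 0.12585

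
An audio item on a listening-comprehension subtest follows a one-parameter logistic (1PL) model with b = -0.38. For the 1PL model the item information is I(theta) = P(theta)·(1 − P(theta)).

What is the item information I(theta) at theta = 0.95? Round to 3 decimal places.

P = 1/(1+e^{-1.3300}) = 0.7908
P(1−P) = 0.7908 × 0.2092 = 0.1654
I = P(1−P) = 0.16541

0.165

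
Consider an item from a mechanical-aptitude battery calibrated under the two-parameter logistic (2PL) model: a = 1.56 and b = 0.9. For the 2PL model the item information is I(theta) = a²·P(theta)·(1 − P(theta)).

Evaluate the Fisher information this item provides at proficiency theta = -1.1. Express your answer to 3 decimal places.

0.099

P = 1/(1+e^{3.1200}) = 0.0423
P(1−P) = 0.0423 × 0.9577 = 0.0405
I = a² × P(1−P) = 1.56² × 0.0405 = 0.09856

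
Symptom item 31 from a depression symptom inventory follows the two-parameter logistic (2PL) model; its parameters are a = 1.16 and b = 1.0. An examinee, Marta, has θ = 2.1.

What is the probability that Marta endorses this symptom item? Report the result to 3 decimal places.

0.782

P(θ) = 1 / (1 + exp(−a(θ − b)))
Exponent: 1.16 × (2.1 − 1.0) = 1.2760
1/(1 + e^{-1.2760}) = 0.7818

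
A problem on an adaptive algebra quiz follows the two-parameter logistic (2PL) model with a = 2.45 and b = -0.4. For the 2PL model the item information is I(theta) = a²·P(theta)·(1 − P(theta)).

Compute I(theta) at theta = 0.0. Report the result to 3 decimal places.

1.191

P = 1/(1+e^{-0.9800}) = 0.7271
P(1−P) = 0.7271 × 0.2729 = 0.1984
I = a² × P(1−P) = 2.45² × 0.1984 = 1.19103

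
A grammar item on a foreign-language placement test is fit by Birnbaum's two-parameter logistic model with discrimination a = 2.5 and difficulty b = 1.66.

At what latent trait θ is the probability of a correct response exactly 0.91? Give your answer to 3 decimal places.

2.585

P(θ) = 1 / (1 + exp(−a(θ − b)))
logit = ln(0.9100/0.0900) = 2.3136
θ = b + logit/(a) = 1.66 + 2.3136/2.5000 = 2.5855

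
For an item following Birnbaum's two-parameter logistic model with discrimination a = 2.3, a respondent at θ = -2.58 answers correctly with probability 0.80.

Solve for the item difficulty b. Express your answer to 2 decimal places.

P(θ) = 1 / (1 + exp(−a(θ − b)))
logit(0.80) = ln(0.80/0.20) = 1.3863
b = θ − logit/(a) = -2.58 − 1.3863/2.3000 = -3.1827

-3.18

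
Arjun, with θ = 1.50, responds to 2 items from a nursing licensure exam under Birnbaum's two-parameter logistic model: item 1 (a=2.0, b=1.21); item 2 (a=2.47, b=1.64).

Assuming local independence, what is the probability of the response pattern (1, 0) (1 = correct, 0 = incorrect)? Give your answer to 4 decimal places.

P(θ) = 1 / (1 + exp(−a(θ − b)))
P_1 = 1/(1+e^{-0.5800}) = 0.6411
P_2 = 1/(1+e^{0.3458}) = 0.4144
L = P_1 × (1−P_2) = 0.6411 × 0.5856 = 0.37541

0.3754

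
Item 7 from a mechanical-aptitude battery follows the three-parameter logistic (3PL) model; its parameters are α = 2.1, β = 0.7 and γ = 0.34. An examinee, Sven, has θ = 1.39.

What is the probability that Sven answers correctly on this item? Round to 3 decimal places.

0.874

P(θ) = γ + (1 − γ) · 1 / (1 + exp(−α(θ − β)))
Exponent: 2.1 × (1.39 − 0.7) = 1.4490
1/(1 + e^{-1.4490}) = 0.8098
P = 0.34 + 0.66 × 0.8098 = 0.8745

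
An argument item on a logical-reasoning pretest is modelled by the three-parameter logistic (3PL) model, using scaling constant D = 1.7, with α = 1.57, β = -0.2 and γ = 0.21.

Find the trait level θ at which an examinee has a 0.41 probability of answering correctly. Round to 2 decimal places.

-0.61

P(θ) = γ + (1 − γ) · 1 / (1 + exp(−D·α(θ − β)))
Remove guessing floor: (0.41 − 0.21)/(1 − 0.21) = 0.2532
logit = ln(0.2532/0.7468) = -1.0818
θ = β + logit/(1.7·α) = -0.2 + (-1.0818)/2.6690 = -0.6053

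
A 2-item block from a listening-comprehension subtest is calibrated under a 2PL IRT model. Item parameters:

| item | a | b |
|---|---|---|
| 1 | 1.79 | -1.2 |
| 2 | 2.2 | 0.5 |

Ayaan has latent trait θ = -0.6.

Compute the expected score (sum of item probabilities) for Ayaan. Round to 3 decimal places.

0.827

P(θ) = 1 / (1 + exp(−a(θ − b)))
P_1 = 1/(1+e^{-1.0740}) = 0.7454
P_2 = 1/(1+e^{2.4200}) = 0.0817
E[score] = 0.7454 + 0.0817 = 0.8270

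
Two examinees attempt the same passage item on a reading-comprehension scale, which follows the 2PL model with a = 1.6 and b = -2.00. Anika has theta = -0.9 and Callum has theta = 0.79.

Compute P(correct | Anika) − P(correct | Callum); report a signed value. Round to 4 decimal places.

-0.1354

P(theta) = 1 / (1 + exp(−a(theta − b)))
P(Anika) = 0.8532  [exponent 1.7600]
P(Callum) = 0.9886  [exponent 4.4640]
Difference = 0.8532 − 0.9886 = -0.1354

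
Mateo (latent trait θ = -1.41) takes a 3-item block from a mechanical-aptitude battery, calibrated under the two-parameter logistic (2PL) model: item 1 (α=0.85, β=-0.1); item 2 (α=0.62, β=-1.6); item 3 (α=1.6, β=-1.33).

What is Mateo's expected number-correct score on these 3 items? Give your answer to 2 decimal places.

1.24

P(θ) = 1 / (1 + exp(−α(θ − β)))
P_1 = 1/(1+e^{1.1135}) = 0.2472
P_2 = 1/(1+e^{-0.1178}) = 0.5294
P_3 = 1/(1+e^{0.1280}) = 0.4680
E[score] = 0.2472 + 0.5294 + 0.4680 = 1.2447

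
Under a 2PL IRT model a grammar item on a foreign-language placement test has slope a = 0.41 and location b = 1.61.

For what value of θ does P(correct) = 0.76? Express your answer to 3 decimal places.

4.421

P(θ) = 1 / (1 + exp(−a(θ − b)))
logit = ln(0.7600/0.2400) = 1.1527
θ = b + logit/(a) = 1.61 + 1.1527/0.4100 = 4.4214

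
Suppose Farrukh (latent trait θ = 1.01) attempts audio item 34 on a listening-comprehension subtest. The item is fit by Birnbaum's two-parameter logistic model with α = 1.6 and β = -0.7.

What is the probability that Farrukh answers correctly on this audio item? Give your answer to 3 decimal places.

0.939

P(θ) = 1 / (1 + exp(−α(θ − β)))
Exponent: 1.6 × (1.01 − (-0.7)) = 2.7360
1/(1 + e^{-2.7360}) = 0.9391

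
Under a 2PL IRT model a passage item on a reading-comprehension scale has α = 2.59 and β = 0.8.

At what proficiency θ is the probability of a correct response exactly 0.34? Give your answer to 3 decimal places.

0.544

P(θ) = 1 / (1 + exp(−α(θ − β)))
logit = ln(0.3400/0.6600) = -0.6633
θ = β + logit/(α) = 0.8 + (-0.6633)/2.5900 = 0.5439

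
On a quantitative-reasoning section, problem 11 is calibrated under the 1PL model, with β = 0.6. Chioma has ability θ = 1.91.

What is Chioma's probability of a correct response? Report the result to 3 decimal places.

0.788

P(θ) = 1 / (1 + exp(−(θ − β)))
Exponent: (1.91 − 0.6) = 1.3100
1/(1 + e^{-1.3100}) = 0.7875
P = 0.7875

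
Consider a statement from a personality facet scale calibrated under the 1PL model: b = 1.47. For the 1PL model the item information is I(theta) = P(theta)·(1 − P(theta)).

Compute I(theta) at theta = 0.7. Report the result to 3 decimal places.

0.216

P = 1/(1+e^{0.7700}) = 0.3165
P(1−P) = 0.3165 × 0.6835 = 0.2163
I = P(1−P) = 0.21632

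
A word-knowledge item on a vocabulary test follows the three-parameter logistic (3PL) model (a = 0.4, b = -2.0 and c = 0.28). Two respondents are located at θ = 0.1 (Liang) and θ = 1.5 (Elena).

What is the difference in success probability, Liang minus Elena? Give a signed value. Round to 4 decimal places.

P(θ) = c + (1 − c) · 1 / (1 + exp(−a(θ − b)))
P(Liang) = 0.7829  [exponent 0.8400]
P(Elena) = 0.8576  [exponent 1.4000]
Difference = 0.7829 − 0.8576 = -0.0747

-0.0747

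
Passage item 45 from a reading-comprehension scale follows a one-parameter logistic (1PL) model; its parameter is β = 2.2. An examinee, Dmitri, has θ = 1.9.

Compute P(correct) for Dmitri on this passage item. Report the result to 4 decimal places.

P(θ) = 1 / (1 + exp(−(θ − β)))
Exponent: (1.9 − 2.2) = -0.3000
1/(1 + e^{0.3000}) = 0.4256
P = 0.4256

0.4256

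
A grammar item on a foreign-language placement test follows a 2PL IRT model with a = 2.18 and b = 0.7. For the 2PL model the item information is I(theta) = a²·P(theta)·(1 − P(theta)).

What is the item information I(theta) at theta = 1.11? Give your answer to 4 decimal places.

P = 1/(1+e^{-0.8938}) = 0.7097
P(1−P) = 0.7097 × 0.2903 = 0.2060
I = a² × P(1−P) = 2.18² × 0.2060 = 0.97917

0.9792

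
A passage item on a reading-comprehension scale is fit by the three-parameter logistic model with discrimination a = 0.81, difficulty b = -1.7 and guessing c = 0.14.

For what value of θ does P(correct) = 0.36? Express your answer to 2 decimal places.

-3.02

P(θ) = c + (1 − c) · 1 / (1 + exp(−a(θ − b)))
Remove guessing floor: (0.36 − 0.14)/(1 − 0.14) = 0.2558
logit = ln(0.2558/0.7442) = -1.0678
θ = b + logit/(a) = -1.7 + (-1.0678)/0.8100 = -3.0183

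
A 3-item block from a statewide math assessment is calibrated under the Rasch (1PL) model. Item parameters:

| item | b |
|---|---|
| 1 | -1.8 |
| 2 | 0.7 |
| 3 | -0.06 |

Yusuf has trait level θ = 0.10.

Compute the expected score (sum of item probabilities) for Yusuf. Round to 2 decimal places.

P(θ) = 1 / (1 + exp(−(θ − b)))
P_1 = 1/(1+e^{-1.9000}) = 0.8699
P_2 = 1/(1+e^{0.6000}) = 0.3543
P_3 = 1/(1+e^{-0.1600}) = 0.5399
E[score] = 0.8699 + 0.3543 + 0.5399 = 1.7642

1.76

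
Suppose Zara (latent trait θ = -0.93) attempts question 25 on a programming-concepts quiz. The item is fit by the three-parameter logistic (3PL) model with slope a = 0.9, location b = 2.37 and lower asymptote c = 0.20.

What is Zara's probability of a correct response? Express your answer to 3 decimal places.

0.239

P(θ) = c + (1 − c) · 1 / (1 + exp(−a(θ − b)))
Exponent: 0.9 × (-0.93 − 2.37) = -2.9700
1/(1 + e^{2.9700}) = 0.0488
P = 0.20 + 0.80 × 0.0488 = 0.2390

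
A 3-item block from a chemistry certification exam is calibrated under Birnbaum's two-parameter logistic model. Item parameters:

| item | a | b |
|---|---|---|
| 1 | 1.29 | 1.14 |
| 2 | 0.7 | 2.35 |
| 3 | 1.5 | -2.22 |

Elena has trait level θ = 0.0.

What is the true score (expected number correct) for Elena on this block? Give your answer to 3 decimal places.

1.314

P(θ) = 1 / (1 + exp(−a(θ − b)))
P_1 = 1/(1+e^{1.4706}) = 0.1869
P_2 = 1/(1+e^{1.6450}) = 0.1618
P_3 = 1/(1+e^{-3.3300}) = 0.9654
E[score] = 0.1869 + 0.1618 + 0.9654 = 1.3141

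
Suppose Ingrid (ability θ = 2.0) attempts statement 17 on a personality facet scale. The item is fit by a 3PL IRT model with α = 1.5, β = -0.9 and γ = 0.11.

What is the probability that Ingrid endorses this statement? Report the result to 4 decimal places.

0.9887

P(θ) = γ + (1 − γ) · 1 / (1 + exp(−α(θ − β)))
Exponent: 1.5 × (2.0 − (-0.9)) = 4.3500
1/(1 + e^{-4.3500}) = 0.9873
P = 0.11 + 0.89 × 0.9873 = 0.9887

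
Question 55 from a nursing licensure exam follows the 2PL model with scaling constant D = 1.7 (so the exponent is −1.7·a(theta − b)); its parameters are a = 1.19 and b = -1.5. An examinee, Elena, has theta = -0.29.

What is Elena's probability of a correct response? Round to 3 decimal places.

0.920

P(theta) = 1 / (1 + exp(−D·a(theta − b)))
Exponent: 1.7 × 1.19 × (-0.29 − (-1.5)) = 2.4478
1/(1 + e^{-2.4478}) = 0.9204
P = 0.9204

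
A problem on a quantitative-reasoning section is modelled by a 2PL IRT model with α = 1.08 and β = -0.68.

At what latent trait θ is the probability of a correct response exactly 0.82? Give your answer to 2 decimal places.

P(θ) = 1 / (1 + exp(−α(θ − β)))
logit = ln(0.8200/0.1800) = 1.5163
θ = β + logit/(α) = -0.68 + 1.5163/1.0800 = 0.7240

0.72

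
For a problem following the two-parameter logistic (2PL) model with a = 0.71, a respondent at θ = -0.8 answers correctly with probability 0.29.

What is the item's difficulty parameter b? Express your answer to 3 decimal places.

0.461

P(θ) = 1 / (1 + exp(−a(θ − b)))
logit(0.29) = ln(0.29/0.71) = -0.8954
b = θ − logit/(a) = -0.8 − (-0.8954)/0.7100 = 0.4611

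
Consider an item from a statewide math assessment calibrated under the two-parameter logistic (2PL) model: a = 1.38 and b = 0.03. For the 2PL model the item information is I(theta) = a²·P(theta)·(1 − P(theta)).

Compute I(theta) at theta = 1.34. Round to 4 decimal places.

0.2305

P = 1/(1+e^{-1.8078}) = 0.8591
P(1−P) = 0.8591 × 0.1409 = 0.1211
I = a² × P(1−P) = 1.38² × 0.1211 = 0.23053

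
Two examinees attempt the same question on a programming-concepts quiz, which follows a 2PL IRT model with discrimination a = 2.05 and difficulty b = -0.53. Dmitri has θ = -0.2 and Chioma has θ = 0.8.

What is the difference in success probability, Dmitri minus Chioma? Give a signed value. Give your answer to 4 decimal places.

P(θ) = 1 / (1 + exp(−a(θ − b)))
P(Dmitri) = 0.6630  [exponent 0.6765]
P(Chioma) = 0.9386  [exponent 2.7265]
Difference = 0.6630 − 0.9386 = -0.2756

-0.2756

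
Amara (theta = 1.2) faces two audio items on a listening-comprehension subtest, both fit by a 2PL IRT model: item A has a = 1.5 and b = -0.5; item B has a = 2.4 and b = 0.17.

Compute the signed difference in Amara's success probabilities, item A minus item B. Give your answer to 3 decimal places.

0.005

P(theta) = 1 / (1 + exp(−a(theta − b)))
P_A = 0.9276
P_B = 0.9222
P_A − P_B = 0.0054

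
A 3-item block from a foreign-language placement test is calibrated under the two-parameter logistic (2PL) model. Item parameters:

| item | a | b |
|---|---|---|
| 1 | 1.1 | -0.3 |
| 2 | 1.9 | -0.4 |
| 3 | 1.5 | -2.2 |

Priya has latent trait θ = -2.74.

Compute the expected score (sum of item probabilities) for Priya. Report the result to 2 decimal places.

P(θ) = 1 / (1 + exp(−a(θ − b)))
P_1 = 1/(1+e^{2.6840}) = 0.0639
P_2 = 1/(1+e^{4.4460}) = 0.0116
P_3 = 1/(1+e^{0.8100}) = 0.3079
E[score] = 0.0639 + 0.0116 + 0.3079 = 0.3834

0.38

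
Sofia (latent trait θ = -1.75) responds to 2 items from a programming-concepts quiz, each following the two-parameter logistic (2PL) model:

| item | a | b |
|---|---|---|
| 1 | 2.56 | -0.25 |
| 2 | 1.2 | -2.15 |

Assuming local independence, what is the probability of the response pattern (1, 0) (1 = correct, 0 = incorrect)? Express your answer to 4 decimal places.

0.0080

P(θ) = 1 / (1 + exp(−a(θ − b)))
P_1 = 1/(1+e^{3.8400}) = 0.0210
P_2 = 1/(1+e^{-0.4800}) = 0.6177
L = P_1 × (1−P_2) = 0.0210 × 0.3823 = 0.00804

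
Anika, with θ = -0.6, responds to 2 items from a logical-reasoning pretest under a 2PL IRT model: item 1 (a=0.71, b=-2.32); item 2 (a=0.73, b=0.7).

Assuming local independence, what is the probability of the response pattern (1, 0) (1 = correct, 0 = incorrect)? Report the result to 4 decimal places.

P(θ) = 1 / (1 + exp(−a(θ − b)))
P_1 = 1/(1+e^{-1.2212}) = 0.7723
P_2 = 1/(1+e^{0.9490}) = 0.2791
L = P_1 × (1−P_2) = 0.7723 × 0.7209 = 0.55674

0.5567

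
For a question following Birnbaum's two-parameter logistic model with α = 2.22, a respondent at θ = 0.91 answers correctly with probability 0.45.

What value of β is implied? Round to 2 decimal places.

1.00

P(θ) = 1 / (1 + exp(−α(θ − β)))
logit(0.45) = ln(0.45/0.55) = -0.2007
β = θ − logit/(α) = 0.91 − (-0.2007)/2.2200 = 1.0004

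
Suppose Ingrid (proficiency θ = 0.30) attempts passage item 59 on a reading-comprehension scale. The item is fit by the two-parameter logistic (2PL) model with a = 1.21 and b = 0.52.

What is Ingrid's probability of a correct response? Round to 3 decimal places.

0.434

P(θ) = 1 / (1 + exp(−a(θ − b)))
Exponent: 1.21 × (0.30 − 0.52) = -0.2662
1/(1 + e^{0.2662}) = 0.4338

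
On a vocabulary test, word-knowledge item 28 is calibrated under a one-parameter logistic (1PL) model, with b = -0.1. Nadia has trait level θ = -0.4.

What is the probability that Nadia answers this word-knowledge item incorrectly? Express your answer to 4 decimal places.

0.5744

P(θ) = 1 / (1 + exp(−(θ − b)))
Exponent: (-0.4 − (-0.1)) = -0.3000
1/(1 + e^{0.3000}) = 0.4256
P = 0.4256
P(incorrect) = 1 − 0.4256 = 0.5744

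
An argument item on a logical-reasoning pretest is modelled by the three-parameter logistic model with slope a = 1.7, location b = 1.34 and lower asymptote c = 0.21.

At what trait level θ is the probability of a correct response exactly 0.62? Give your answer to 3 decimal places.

1.385

P(θ) = c + (1 − c) · 1 / (1 + exp(−a(θ − b)))
Remove guessing floor: (0.62 − 0.21)/(1 − 0.21) = 0.5190
logit = ln(0.5190/0.4810) = 0.0760
θ = b + logit/(a) = 1.34 + 0.0760/1.7000 = 1.3847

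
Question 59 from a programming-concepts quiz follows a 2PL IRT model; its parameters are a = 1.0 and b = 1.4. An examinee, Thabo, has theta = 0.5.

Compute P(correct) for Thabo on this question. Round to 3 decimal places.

0.289

P(theta) = 1 / (1 + exp(−a(theta − b)))
Exponent: 1.0 × (0.5 − 1.4) = -0.9000
1/(1 + e^{0.9000}) = 0.2891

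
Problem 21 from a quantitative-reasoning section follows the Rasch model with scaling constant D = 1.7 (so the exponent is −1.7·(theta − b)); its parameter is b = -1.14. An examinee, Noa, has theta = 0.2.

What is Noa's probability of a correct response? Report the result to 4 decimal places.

0.9070

P(theta) = 1 / (1 + exp(−D·(theta − b)))
Exponent: 1.7 × (0.2 − (-1.14)) = 2.2780
1/(1 + e^{-2.2780}) = 0.9070
P = 0.9070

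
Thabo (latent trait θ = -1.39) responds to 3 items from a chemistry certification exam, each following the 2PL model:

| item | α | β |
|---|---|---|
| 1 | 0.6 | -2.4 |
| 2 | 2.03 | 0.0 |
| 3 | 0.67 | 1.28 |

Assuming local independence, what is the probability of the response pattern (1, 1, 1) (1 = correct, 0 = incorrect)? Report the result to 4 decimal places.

0.0052

P(θ) = 1 / (1 + exp(−α(θ − β)))
P_1 = 1/(1+e^{-0.6060}) = 0.6470
P_2 = 1/(1+e^{2.8217}) = 0.0562
P_3 = 1/(1+e^{1.7889}) = 0.1432
L = P_1 × P_2 × P_3 = 0.6470 × 0.0562 × 0.1432 = 0.00520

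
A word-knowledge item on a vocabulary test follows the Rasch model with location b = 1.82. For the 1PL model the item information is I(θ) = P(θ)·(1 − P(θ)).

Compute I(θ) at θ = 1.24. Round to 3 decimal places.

0.230

P = 1/(1+e^{0.5800}) = 0.3589
P(1−P) = 0.3589 × 0.6411 = 0.2301
I = P(1−P) = 0.23010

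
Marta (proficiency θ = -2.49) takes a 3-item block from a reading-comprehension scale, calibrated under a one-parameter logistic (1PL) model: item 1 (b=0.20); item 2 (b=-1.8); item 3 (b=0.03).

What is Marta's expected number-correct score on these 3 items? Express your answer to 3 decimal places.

P(θ) = 1 / (1 + exp(−(θ − b)))
P_1 = 1/(1+e^{2.6900}) = 0.0636
P_2 = 1/(1+e^{0.6900}) = 0.3340
P_3 = 1/(1+e^{2.5200}) = 0.0745
E[score] = 0.0636 + 0.3340 + 0.0745 = 0.4721

0.472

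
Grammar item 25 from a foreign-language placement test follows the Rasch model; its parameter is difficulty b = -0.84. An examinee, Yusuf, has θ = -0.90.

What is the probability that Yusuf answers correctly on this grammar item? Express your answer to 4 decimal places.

P(θ) = 1 / (1 + exp(−(θ − b)))
Exponent: (-0.90 − (-0.84)) = -0.0600
1/(1 + e^{0.0600}) = 0.4850
P = 0.4850

0.4850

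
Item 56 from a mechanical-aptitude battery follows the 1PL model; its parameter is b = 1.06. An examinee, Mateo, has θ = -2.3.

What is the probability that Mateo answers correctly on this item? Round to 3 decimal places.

P(θ) = 1 / (1 + exp(−(θ − b)))
Exponent: (-2.3 − 1.06) = -3.3600
1/(1 + e^{3.3600}) = 0.0336
P = 0.0336

0.034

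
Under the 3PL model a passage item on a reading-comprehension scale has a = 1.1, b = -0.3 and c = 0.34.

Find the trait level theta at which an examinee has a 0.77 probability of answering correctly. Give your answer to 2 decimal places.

P(theta) = c + (1 − c) · 1 / (1 + exp(−a(theta − b)))
Remove guessing floor: (0.77 − 0.34)/(1 − 0.34) = 0.6515
logit = ln(0.6515/0.3485) = 0.6257
theta = b + logit/(a) = -0.3 + 0.6257/1.1000 = 0.2688

0.27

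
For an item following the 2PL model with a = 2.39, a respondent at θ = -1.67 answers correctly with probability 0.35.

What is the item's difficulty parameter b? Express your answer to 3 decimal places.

P(θ) = 1 / (1 + exp(−a(θ − b)))
logit(0.35) = ln(0.35/0.65) = -0.6190
b = θ − logit/(a) = -1.67 − (-0.6190)/2.3900 = -1.4110

-1.411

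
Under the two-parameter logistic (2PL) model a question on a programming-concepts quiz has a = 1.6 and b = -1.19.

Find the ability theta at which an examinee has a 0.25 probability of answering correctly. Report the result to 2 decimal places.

-1.88

P(theta) = 1 / (1 + exp(−a(theta − b)))
logit = ln(0.2500/0.7500) = -1.0986
theta = b + logit/(a) = -1.19 + (-1.0986)/1.6000 = -1.8766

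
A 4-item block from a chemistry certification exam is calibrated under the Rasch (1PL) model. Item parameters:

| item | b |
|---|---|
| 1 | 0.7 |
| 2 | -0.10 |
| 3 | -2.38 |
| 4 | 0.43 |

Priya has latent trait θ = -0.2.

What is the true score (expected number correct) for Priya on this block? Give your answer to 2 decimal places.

P(θ) = 1 / (1 + exp(−(θ − b)))
P_1 = 1/(1+e^{0.9000}) = 0.2891
P_2 = 1/(1+e^{0.1000}) = 0.4750
P_3 = 1/(1+e^{-2.1800}) = 0.8984
P_4 = 1/(1+e^{0.6300}) = 0.3475
E[score] = 0.2891 + 0.4750 + 0.8984 + 0.3475 = 2.0100

2.01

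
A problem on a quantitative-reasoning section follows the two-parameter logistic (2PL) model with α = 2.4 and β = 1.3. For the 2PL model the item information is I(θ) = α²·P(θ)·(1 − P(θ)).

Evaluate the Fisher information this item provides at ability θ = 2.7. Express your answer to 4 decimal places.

P = 1/(1+e^{-3.3600}) = 0.9664
P(1−P) = 0.9664 × 0.0336 = 0.0324
I = α² × P(1−P) = 2.4² × 0.0324 = 0.18687

0.1869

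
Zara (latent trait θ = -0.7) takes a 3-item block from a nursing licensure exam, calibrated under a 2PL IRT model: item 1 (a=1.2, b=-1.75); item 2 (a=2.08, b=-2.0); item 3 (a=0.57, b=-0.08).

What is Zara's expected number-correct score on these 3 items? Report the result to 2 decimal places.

P(θ) = 1 / (1 + exp(−a(θ − b)))
P_1 = 1/(1+e^{-1.2600}) = 0.7790
P_2 = 1/(1+e^{-2.7040}) = 0.9373
P_3 = 1/(1+e^{0.3534}) = 0.4126
E[score] = 0.7790 + 0.9373 + 0.4126 = 2.1288

2.13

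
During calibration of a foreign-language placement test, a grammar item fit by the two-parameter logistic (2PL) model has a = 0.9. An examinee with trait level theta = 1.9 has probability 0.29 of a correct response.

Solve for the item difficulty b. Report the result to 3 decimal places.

2.895

P(theta) = 1 / (1 + exp(−a(theta − b)))
logit(0.29) = ln(0.29/0.71) = -0.8954
b = theta − logit/(a) = 1.9 − (-0.8954)/0.9000 = 2.8949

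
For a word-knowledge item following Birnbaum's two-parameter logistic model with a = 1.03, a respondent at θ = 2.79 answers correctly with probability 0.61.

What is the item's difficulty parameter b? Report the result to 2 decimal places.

P(θ) = 1 / (1 + exp(−a(θ − b)))
logit(0.61) = ln(0.61/0.39) = 0.4473
b = θ − logit/(a) = 2.79 − 0.4473/1.0300 = 2.3557

2.36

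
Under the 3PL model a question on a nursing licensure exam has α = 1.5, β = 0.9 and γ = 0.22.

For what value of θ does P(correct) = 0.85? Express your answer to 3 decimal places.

P(θ) = γ + (1 − γ) · 1 / (1 + exp(−α(θ − β)))
Remove guessing floor: (0.85 − 0.22)/(1 − 0.22) = 0.8077
logit = ln(0.8077/0.1923) = 1.4351
θ = β + logit/(α) = 0.9 + 1.4351/1.5000 = 1.8567

1.857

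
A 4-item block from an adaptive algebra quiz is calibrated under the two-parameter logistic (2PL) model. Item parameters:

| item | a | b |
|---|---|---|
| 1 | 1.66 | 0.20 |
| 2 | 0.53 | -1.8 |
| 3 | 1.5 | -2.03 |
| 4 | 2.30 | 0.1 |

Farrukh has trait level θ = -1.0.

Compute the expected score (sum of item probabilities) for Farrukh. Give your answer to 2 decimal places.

1.62

P(θ) = 1 / (1 + exp(−a(θ − b)))
P_1 = 1/(1+e^{1.9920}) = 0.1200
P_2 = 1/(1+e^{-0.4240}) = 0.6044
P_3 = 1/(1+e^{-1.5450}) = 0.8242
P_4 = 1/(1+e^{2.5300}) = 0.0738
E[score] = 0.1200 + 0.6044 + 0.8242 + 0.0738 = 1.6225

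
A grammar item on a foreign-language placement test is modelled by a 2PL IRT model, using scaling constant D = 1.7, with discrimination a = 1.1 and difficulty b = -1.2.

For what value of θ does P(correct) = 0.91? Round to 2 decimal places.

0.04

P(θ) = 1 / (1 + exp(−D·a(θ − b)))
logit = ln(0.9100/0.0900) = 2.3136
θ = b + logit/(1.7·a) = -1.2 + 2.3136/1.8700 = 0.0372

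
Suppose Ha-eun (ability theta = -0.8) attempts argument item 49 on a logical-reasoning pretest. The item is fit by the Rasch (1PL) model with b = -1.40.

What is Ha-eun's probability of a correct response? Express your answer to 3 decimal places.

0.646

P(theta) = 1 / (1 + exp(−(theta − b)))
Exponent: (-0.8 − (-1.40)) = 0.6000
1/(1 + e^{-0.6000}) = 0.6457
P = 0.6457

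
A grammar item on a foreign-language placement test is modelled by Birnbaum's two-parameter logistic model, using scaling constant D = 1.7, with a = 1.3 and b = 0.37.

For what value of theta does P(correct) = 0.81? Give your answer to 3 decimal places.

P(theta) = 1 / (1 + exp(−D·a(theta − b)))
logit = ln(0.8100/0.1900) = 1.4500
theta = b + logit/(1.7·a) = 0.37 + 1.4500/2.2100 = 1.0261

1.026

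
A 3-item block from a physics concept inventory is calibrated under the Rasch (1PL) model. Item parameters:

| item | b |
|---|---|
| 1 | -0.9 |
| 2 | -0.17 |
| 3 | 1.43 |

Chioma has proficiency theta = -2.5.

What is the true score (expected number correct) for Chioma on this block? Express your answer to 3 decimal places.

0.276

P(theta) = 1 / (1 + exp(−(theta − b)))
P_1 = 1/(1+e^{1.6000}) = 0.1680
P_2 = 1/(1+e^{2.3300}) = 0.0887
P_3 = 1/(1+e^{3.9300}) = 0.0193
E[score] = 0.1680 + 0.0887 + 0.0193 = 0.2759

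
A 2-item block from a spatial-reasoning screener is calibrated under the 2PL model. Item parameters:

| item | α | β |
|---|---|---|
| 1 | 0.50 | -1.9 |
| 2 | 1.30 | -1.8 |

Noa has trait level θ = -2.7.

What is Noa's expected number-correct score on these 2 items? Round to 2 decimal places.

0.64

P(θ) = 1 / (1 + exp(−α(θ − β)))
P_1 = 1/(1+e^{0.4000}) = 0.4013
P_2 = 1/(1+e^{1.1700}) = 0.2369
E[score] = 0.4013 + 0.2369 = 0.6382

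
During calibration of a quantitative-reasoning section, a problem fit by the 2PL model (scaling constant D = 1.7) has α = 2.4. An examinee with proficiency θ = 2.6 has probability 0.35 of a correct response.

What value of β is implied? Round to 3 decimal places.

2.752

P(θ) = 1 / (1 + exp(−D·α(θ − β)))
logit(0.35) = ln(0.35/0.65) = -0.6190
β = θ − logit/(1.7·α) = 2.6 − (-0.6190)/4.0800 = 2.7517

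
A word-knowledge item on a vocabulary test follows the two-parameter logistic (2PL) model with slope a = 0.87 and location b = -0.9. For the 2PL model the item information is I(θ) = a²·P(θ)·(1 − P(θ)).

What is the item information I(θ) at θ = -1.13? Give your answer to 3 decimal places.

0.187

P = 1/(1+e^{0.2001}) = 0.4501
P(1−P) = 0.4501 × 0.5499 = 0.2475
I = a² × P(1−P) = 0.87² × 0.2475 = 0.18734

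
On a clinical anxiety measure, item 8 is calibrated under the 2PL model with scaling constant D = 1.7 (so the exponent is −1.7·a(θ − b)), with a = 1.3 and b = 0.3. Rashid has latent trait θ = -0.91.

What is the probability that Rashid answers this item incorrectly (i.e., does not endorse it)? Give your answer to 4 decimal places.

0.9355

P(θ) = 1 / (1 + exp(−D·a(θ − b)))
Exponent: 1.7 × 1.3 × (-0.91 − 0.3) = -2.6741
1/(1 + e^{2.6741}) = 0.0645
P = 0.0645
P(incorrect) = 1 − 0.0645 = 0.9355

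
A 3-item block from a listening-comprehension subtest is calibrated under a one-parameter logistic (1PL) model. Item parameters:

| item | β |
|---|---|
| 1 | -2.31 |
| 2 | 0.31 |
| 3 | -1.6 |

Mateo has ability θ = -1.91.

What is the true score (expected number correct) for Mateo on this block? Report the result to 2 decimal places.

1.12

P(θ) = 1 / (1 + exp(−(θ − β)))
P_1 = 1/(1+e^{-0.4000}) = 0.5987
P_2 = 1/(1+e^{2.2200}) = 0.0980
P_3 = 1/(1+e^{0.3100}) = 0.4231
E[score] = 0.5987 + 0.0980 + 0.4231 = 1.1198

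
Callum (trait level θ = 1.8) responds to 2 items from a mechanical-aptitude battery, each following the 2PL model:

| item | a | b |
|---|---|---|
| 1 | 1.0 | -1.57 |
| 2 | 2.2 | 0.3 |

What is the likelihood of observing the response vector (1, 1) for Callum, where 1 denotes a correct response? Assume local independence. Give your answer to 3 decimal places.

0.932

P(θ) = 1 / (1 + exp(−a(θ − b)))
P_1 = 1/(1+e^{-3.3700}) = 0.9668
P_2 = 1/(1+e^{-3.3000}) = 0.9644
L = P_1 × P_2 = 0.9668 × 0.9644 = 0.93237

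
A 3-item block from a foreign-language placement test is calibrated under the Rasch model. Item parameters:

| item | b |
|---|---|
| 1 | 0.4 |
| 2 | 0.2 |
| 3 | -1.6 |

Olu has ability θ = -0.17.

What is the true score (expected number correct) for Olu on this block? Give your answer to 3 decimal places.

P(θ) = 1 / (1 + exp(−(θ − b)))
P_1 = 1/(1+e^{0.5700}) = 0.3612
P_2 = 1/(1+e^{0.3700}) = 0.4085
P_3 = 1/(1+e^{-1.4300}) = 0.8069
E[score] = 0.3612 + 0.4085 + 0.8069 = 1.5767

1.577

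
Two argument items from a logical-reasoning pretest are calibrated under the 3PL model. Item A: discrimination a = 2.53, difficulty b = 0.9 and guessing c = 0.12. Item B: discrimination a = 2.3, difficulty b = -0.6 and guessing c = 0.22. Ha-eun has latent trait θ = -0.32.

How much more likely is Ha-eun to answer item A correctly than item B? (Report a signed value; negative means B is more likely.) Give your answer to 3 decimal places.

P(θ) = c + (1 − c) · 1 / (1 + exp(−a(θ − b)))
P_A = 0.1584
P_B = 0.7314
P_A − P_B = -0.5730

-0.573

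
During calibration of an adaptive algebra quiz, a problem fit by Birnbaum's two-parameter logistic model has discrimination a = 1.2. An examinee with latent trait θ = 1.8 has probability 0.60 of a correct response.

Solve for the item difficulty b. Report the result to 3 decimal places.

1.462

P(θ) = 1 / (1 + exp(−a(θ − b)))
logit(0.60) = ln(0.60/0.40) = 0.4055
b = θ − logit/(a) = 1.8 − 0.4055/1.2000 = 1.4621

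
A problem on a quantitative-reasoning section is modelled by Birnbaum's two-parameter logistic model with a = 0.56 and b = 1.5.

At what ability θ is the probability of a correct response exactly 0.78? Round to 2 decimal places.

3.76

P(θ) = 1 / (1 + exp(−a(θ − b)))
logit = ln(0.7800/0.2200) = 1.2657
θ = b + logit/(a) = 1.5 + 1.2657/0.5600 = 3.7601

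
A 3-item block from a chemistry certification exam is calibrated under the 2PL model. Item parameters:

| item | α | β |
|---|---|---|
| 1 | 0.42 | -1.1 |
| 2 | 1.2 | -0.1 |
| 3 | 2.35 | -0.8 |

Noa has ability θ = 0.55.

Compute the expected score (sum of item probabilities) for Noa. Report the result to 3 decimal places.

2.312

P(θ) = 1 / (1 + exp(−α(θ − β)))
P_1 = 1/(1+e^{-0.6930}) = 0.6666
P_2 = 1/(1+e^{-0.7800}) = 0.6857
P_3 = 1/(1+e^{-3.1725}) = 0.9598
E[score] = 0.6666 + 0.6857 + 0.9598 = 2.3121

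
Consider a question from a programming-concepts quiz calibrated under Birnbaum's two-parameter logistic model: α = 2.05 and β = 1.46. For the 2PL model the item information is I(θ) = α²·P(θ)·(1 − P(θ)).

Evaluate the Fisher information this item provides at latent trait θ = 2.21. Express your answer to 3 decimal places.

0.612

P = 1/(1+e^{-1.5375}) = 0.8231
P(1−P) = 0.8231 × 0.1769 = 0.1456
I = α² × P(1−P) = 2.05² × 0.1456 = 0.61191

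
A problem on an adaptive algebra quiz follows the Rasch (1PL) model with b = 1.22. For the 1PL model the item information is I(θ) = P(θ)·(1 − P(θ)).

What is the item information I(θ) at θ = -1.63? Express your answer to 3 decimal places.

P = 1/(1+e^{2.8500}) = 0.0547
P(1−P) = 0.0547 × 0.9453 = 0.0517
I = P(1−P) = 0.05169

0.052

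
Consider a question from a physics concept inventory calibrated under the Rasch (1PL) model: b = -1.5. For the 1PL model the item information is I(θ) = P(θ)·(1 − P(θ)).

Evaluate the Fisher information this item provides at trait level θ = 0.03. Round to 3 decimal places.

0.146

P = 1/(1+e^{-1.5300}) = 0.8220
P(1−P) = 0.8220 × 0.1780 = 0.1463
I = P(1−P) = 0.14631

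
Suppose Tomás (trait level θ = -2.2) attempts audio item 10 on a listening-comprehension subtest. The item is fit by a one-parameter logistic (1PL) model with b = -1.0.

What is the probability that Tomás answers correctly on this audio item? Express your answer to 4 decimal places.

P(θ) = 1 / (1 + exp(−(θ − b)))
Exponent: (-2.2 − (-1.0)) = -1.2000
1/(1 + e^{1.2000}) = 0.2315
P = 0.2315

0.2315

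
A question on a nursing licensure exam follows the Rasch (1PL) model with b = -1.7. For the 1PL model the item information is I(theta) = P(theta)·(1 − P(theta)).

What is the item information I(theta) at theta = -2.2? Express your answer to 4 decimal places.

P = 1/(1+e^{0.5000}) = 0.3775
P(1−P) = 0.3775 × 0.6225 = 0.2350
I = P(1−P) = 0.23500

0.2350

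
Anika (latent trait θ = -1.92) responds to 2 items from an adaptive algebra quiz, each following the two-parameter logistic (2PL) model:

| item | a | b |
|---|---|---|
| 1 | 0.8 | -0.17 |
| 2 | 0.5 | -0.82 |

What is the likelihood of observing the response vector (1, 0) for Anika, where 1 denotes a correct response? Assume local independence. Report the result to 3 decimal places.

P(θ) = 1 / (1 + exp(−a(θ − b)))
P_1 = 1/(1+e^{1.4000}) = 0.1978
P_2 = 1/(1+e^{0.5500}) = 0.3659
L = P_1 × (1−P_2) = 0.1978 × 0.6341 = 0.12544

0.125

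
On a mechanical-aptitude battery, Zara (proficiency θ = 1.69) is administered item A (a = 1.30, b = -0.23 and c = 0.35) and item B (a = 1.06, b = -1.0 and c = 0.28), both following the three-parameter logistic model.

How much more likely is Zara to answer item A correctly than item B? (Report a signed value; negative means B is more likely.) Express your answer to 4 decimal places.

P(θ) = c + (1 − c) · 1 / (1 + exp(−a(θ − b)))
P_A = 0.9505
P_B = 0.9607
P_A − P_B = -0.0102

-0.0102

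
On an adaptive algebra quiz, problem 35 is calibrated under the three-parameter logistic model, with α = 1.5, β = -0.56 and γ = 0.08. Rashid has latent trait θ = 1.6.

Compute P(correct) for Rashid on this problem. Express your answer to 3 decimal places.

0.965

P(θ) = γ + (1 − γ) · 1 / (1 + exp(−α(θ − β)))
Exponent: 1.5 × (1.6 − (-0.56)) = 3.2400
1/(1 + e^{-3.2400}) = 0.9623
P = 0.08 + 0.92 × 0.9623 = 0.9653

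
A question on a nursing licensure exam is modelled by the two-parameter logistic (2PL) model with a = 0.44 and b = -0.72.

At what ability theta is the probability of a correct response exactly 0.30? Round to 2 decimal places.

-2.65

P(theta) = 1 / (1 + exp(−a(theta − b)))
logit = ln(0.3000/0.7000) = -0.8473
theta = b + logit/(a) = -0.72 + (-0.8473)/0.4400 = -2.6457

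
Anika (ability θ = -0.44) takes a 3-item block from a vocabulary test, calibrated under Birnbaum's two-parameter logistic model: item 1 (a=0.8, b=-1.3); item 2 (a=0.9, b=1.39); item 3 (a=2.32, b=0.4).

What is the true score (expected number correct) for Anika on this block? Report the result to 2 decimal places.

P(θ) = 1 / (1 + exp(−a(θ − b)))
P_1 = 1/(1+e^{-0.6880}) = 0.6655
P_2 = 1/(1+e^{1.6470}) = 0.1615
P_3 = 1/(1+e^{1.9488}) = 0.1247
E[score] = 0.6655 + 0.1615 + 0.1247 = 0.9517

0.95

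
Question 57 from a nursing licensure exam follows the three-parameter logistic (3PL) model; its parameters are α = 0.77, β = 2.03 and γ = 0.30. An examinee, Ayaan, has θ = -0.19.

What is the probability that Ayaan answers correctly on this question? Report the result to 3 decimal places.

0.407

P(θ) = γ + (1 − γ) · 1 / (1 + exp(−α(θ − β)))
Exponent: 0.77 × (-0.19 − 2.03) = -1.7094
1/(1 + e^{1.7094}) = 0.1532
P = 0.30 + 0.70 × 0.1532 = 0.4073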